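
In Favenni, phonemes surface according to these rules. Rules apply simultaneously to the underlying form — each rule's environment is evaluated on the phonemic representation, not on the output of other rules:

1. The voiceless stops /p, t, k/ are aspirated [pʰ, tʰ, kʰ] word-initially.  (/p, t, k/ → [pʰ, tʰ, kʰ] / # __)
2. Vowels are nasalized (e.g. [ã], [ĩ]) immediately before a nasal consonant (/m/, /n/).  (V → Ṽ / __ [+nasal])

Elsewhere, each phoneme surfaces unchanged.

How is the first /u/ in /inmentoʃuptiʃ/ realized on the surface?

[u]

/u/ — between /ʃ/ and /p/; rule 2 does not apply here → [u].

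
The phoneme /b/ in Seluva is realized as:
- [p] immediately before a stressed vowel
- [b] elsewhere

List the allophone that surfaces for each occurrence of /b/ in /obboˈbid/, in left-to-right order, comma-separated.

[b], [b], [p]

Occurrence 1 (position 2): no conditioning environment matches → elsewhere allophone [b].
Occurrence 2 (position 3): no conditioning environment matches → elsewhere allophone [b].
Occurrence 3 (position 5): immediately before a stressed vowel → [p].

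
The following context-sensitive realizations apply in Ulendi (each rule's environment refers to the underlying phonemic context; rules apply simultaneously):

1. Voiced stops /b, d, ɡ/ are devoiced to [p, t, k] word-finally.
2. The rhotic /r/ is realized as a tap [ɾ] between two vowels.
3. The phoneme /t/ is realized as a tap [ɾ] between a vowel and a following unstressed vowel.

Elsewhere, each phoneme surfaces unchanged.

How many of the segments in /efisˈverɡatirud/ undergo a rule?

Segments that undergo a rule: /t/ → [ɾ] (rule 3); /r/ → [ɾ] (rule 2); /d/ → [t] (rule 1).
All other segments surface unchanged.

3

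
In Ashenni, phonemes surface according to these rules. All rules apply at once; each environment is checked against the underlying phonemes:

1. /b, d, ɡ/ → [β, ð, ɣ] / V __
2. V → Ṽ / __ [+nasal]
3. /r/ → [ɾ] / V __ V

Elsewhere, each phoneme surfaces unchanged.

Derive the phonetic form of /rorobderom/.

[roɾoβdeɾõm]

/r/ (word-initial) is in the target of rule 3 but the environment (between two vowels) is not met → [r].
/o/ (between /r/ and /r/): rule 2 targets it, but not before a nasal consonant → unchanged [o].
Rule 3 applies to /r/ (between /o/ and /o/: between two vowels) → [ɾ].
/o/ — between /r/ and /b/; rule 2 does not apply here → [o].
/b/ (between /o/ and /d/): immediately after a vowel, so rule 1 applies → [β].
/d/ (between /b/ and /e/): rule 1 targets it, but not immediately after a vowel → unchanged [d].
/e/ (between /d/ and /r/) fails the environment for rule 2, so it stays [e].
/r/ meets the environment for rule 3 (between two vowels) → [ɾ].
/o/ (between /r/ and /m/): before a nasal consonant, so rule 2 applies → [õ].
/m/ stays [m].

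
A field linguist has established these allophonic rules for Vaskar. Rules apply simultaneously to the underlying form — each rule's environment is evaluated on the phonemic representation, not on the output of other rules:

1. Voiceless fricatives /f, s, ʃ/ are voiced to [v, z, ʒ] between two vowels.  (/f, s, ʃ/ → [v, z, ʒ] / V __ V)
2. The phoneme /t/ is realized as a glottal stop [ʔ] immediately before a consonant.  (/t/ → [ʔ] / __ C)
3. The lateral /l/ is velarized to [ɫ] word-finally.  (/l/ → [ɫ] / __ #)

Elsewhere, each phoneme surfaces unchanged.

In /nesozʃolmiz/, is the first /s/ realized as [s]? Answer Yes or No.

No

/s/ meets the environment for rule 1 (between two vowels) → [z].
The actual realization is [z], not [s].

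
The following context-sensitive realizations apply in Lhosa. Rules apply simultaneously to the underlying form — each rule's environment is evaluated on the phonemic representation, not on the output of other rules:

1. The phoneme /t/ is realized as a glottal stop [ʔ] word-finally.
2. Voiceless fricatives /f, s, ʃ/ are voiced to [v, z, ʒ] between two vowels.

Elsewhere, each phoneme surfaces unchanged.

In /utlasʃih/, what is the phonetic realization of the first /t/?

[t]

/t/ — between /u/ and /l/; rule 1 does not apply here → [t].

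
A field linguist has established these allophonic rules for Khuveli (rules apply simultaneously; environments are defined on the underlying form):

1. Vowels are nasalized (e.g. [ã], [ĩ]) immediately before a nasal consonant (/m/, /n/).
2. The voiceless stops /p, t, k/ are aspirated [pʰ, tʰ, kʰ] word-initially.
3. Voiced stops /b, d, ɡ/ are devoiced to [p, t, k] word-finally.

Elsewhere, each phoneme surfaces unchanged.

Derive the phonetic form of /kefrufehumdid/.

[kʰefrufehũmdit]

/k/ meets the environment for rule 2 (word-initially) → [kʰ].
/e/ — between /k/ and /f/; rule 1 does not apply here → [e].
/f/ (between /e/ and /r/) is unaffected → [f].
/r/ (between /f/ and /u/): no rule targets it → [r].
/u/ — between /r/ and /f/; rule 1 does not apply here → [u].
/f/ (between /u/ and /e/) is unaffected → [f].
/e/ — between /f/ and /h/; rule 1 does not apply here → [e].
/h/ — not in any rule's target class → [h].
/u/ (between /h/ and /m/) occurs before a nasal consonant → [ũ] by rule 1.
/m/ — not in any rule's target class → [m].
/d/ (between /m/ and /i/) is in the target of rule 3 but the environment (word-finally) is not met → [d].
/i/ — between /d/ and /d/; rule 1 does not apply here → [i].
/d/ meets the environment for rule 3 (word-finally) → [t].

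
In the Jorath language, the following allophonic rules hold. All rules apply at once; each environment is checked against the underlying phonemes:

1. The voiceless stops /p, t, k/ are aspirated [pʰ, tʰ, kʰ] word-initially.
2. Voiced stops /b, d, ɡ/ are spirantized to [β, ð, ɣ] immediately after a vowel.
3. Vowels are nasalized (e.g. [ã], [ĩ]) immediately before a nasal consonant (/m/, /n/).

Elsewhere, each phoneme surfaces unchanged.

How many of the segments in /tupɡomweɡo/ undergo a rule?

Segments that undergo a rule: /t/ → [tʰ] (rule 1); /o/ → [õ] (rule 3); /ɡ/ → [ɣ] (rule 2).
All other segments surface unchanged.

3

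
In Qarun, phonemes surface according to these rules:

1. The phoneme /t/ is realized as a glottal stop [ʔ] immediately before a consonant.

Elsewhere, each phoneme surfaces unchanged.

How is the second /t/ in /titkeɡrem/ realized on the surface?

[ʔ]

/t/ (between /i/ and /k/) occurs immediately before a consonant → [ʔ] by rule 1.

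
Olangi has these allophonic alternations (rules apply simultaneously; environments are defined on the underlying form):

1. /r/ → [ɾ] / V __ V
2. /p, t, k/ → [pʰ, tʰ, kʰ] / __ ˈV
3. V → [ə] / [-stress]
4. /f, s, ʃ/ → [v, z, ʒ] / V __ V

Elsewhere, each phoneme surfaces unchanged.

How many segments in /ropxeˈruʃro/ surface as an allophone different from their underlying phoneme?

4

Segments that undergo a rule: /o/ → [ə] (rule 3); /e/ → [ə] (rule 3); /r/ → [ɾ] (rule 1); /o/ → [ə] (rule 3).
All other segments surface unchanged.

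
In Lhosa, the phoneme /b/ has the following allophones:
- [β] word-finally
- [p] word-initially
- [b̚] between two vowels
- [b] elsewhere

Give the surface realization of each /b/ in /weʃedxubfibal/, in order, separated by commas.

Occurrence 1 (position 8): no conditioning environment matches → elsewhere allophone [b].
Occurrence 2 (position 11): between two vowels → [b̚].

[b], [b̚]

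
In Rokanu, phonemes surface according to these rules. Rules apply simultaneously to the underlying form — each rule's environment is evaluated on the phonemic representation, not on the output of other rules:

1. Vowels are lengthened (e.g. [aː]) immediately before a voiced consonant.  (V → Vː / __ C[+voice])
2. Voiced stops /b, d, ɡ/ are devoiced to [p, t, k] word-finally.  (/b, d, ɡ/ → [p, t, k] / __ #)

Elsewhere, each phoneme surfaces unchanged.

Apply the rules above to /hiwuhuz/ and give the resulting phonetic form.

/h/ (word-initial): no rule targets it → [h].
/i/ meets the environment for rule 1 (before a voiced consonant) → [iː].
/w/ stays [w].
/u/ (between /w/ and /h/): rule 1 targets it, but not before a voiced consonant → unchanged [u].
/h/ (between /u/ and /u/) is unaffected → [h].
/u/ (between /h/ and /z/) occurs before a voiced consonant → [uː] by rule 1.
/z/ — not in any rule's target class → [z].

[hiːwuhuːz]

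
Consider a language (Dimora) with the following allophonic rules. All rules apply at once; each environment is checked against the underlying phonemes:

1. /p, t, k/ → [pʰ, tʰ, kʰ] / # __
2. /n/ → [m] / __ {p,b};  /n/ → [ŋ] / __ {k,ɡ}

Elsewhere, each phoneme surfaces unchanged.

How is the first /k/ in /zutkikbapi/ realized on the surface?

[k]

/k/ (between /t/ and /i/): rule 1 targets it, but not word-initially → unchanged [k].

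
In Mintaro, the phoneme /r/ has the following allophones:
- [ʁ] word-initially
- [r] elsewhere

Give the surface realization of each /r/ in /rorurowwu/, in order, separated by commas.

[ʁ], [r], [r]

Occurrence 1 (position 1): word-initially → [ʁ].
Occurrence 2 (position 3): no conditioning environment matches → elsewhere allophone [r].
Occurrence 3 (position 5): no conditioning environment matches → elsewhere allophone [r].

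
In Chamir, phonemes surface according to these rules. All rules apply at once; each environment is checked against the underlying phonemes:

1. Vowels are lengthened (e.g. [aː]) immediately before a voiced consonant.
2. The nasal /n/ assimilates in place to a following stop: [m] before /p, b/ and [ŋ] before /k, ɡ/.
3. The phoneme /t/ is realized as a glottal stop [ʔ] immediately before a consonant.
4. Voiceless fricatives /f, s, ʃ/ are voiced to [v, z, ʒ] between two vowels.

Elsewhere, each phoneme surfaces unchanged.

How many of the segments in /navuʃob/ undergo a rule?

3

Segments that undergo a rule: /a/ → [aː] (rule 1); /ʃ/ → [ʒ] (rule 4); /o/ → [oː] (rule 1).
All other segments surface unchanged.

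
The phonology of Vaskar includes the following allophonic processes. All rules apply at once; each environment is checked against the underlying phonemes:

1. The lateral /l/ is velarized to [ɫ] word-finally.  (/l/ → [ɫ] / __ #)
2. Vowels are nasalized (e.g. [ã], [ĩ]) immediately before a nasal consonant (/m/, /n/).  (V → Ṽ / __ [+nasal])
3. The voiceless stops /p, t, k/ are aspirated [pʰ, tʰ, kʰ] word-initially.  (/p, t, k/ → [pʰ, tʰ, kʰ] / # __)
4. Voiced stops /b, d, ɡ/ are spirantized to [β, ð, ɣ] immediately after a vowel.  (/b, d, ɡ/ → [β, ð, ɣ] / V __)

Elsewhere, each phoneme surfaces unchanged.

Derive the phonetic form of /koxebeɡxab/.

Rule 3 applies to /k/ (word-initial: word-initially) → [kʰ].
/o/ (between /k/ and /x/) fails the environment for rule 2, so it stays [o].
/x/ stays [x].
/e/ (between /x/ and /b/) fails the environment for rule 2, so it stays [e].
Rule 4 applies to /b/ (between /e/ and /e/: immediately after a vowel) → [β].
/e/ (between /b/ and /ɡ/) fails the environment for rule 2, so it stays [e].
Rule 4 applies to /ɡ/ (between /e/ and /x/: immediately after a vowel) → [ɣ].
/x/ (between /ɡ/ and /a/): no rule targets it → [x].
/a/ (between /x/ and /b/): rule 2 targets it, but not before a nasal consonant → unchanged [a].
/b/ meets the environment for rule 4 (immediately after a vowel) → [β].

[kʰoxeβeɣxaβ]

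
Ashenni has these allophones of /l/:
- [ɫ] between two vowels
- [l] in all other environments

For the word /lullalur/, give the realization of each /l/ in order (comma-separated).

Occurrence 1 (position 1): no conditioning environment matches → elsewhere allophone [l].
Occurrence 2 (position 3): no conditioning environment matches → elsewhere allophone [l].
Occurrence 3 (position 4): no conditioning environment matches → elsewhere allophone [l].
Occurrence 4 (position 6): between two vowels → [ɫ].

[l], [l], [l], [ɫ]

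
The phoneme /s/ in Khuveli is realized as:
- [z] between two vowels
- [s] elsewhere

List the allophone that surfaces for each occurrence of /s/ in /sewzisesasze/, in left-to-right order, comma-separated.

Occurrence 1 (position 1): no conditioning environment matches → elsewhere allophone [s].
Occurrence 2 (position 6): between two vowels → [z].
Occurrence 3 (position 8): between two vowels → [z].
Occurrence 4 (position 10): no conditioning environment matches → elsewhere allophone [s].

[s], [z], [z], [s]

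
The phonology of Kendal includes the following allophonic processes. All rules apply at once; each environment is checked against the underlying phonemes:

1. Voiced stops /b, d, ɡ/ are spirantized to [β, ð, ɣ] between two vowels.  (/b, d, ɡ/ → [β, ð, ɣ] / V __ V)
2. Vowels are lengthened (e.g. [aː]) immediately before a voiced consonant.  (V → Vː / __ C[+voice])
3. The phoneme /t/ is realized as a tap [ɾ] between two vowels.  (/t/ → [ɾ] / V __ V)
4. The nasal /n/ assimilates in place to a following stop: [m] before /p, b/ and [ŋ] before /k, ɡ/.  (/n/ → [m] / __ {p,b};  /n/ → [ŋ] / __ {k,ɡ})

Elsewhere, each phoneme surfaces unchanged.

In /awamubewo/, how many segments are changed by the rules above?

5

Segments that undergo a rule: /a/ → [aː] (rule 2); /a/ → [aː] (rule 2); /u/ → [uː] (rule 2); /b/ → [β] (rule 1); /e/ → [eː] (rule 2).
All other segments surface unchanged.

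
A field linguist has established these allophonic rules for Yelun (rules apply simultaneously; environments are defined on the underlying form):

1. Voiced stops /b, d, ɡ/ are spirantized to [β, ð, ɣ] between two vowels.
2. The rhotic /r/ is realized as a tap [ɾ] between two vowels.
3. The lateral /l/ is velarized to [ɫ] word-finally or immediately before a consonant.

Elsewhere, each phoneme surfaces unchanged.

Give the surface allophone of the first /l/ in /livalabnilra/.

[l]

/l/ — word-initial; rule 3 does not apply here → [l].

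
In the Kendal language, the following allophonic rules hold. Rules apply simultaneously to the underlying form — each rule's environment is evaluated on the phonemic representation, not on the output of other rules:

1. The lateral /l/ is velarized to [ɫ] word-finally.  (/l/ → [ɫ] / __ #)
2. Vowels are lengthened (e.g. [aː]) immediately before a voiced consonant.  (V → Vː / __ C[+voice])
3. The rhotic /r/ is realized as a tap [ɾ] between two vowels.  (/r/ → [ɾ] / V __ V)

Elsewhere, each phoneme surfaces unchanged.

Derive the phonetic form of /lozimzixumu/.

/l/ — word-initial; rule 1 does not apply here → [l].
/o/ (between /l/ and /z/): before a voiced consonant, so rule 2 applies → [oː].
/i/ (between /z/ and /m/): before a voiced consonant, so rule 2 applies → [iː].
/i/ — between /z/ and /x/; rule 2 does not apply here → [i].
/u/ — between /x/ and /m/, before a voiced consonant — surfaces as [uː] (rule 2).
/u/ (word-final): rule 2 targets it, but not before a voiced consonant → unchanged [u].

[loːziːmzixuːmu]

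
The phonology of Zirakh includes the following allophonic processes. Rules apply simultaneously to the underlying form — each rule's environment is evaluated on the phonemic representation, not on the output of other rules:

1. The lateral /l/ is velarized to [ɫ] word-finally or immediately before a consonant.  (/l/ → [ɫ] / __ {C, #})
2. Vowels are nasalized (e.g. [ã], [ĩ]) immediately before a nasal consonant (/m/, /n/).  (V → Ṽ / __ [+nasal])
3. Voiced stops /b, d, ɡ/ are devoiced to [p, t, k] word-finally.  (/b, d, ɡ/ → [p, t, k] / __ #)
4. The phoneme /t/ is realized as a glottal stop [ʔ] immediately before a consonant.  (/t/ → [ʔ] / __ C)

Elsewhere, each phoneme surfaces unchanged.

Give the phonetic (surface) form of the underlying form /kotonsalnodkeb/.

[kotõnsaɫnodkep]

/o/ (between /k/ and /t/) is in the target of rule 2 but the environment (before a nasal consonant) is not met → [o].
/t/ (between /o/ and /o/) is in the target of rule 4 but the environment (immediately before a consonant) is not met → [t].
/o/ (between /t/ and /n/) occurs before a nasal consonant → [õ] by rule 2.
/a/ — between /s/ and /l/; rule 2 does not apply here → [a].
/l/ meets the environment for rule 1 (word-finally or immediately before a consonant) → [ɫ].
/o/ (between /n/ and /d/) fails the environment for rule 2, so it stays [o].
/d/ (between /o/ and /k/): rule 3 targets it, but not word-finally → unchanged [d].
/e/ (between /k/ and /b/): rule 2 targets it, but not before a nasal consonant → unchanged [e].
/b/ — word-final, word-finally — surfaces as [p] (rule 3).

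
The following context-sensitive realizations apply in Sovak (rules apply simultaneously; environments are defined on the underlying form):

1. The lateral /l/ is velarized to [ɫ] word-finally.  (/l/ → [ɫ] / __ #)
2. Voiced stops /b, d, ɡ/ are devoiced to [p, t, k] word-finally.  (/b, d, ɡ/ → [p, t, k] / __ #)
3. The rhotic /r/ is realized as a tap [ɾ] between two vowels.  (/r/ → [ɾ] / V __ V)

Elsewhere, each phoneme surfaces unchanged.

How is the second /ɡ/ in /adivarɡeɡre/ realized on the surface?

/ɡ/ (between /e/ and /r/): rule 2 targets it, but not word-finally → unchanged [ɡ].

[ɡ]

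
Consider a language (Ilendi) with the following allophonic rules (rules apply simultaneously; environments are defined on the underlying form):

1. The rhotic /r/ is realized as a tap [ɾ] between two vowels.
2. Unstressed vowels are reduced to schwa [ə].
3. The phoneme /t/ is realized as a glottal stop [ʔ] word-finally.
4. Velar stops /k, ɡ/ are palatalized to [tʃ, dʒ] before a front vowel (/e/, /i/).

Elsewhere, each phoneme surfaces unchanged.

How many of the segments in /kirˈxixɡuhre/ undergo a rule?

Segments that undergo a rule: /k/ → [tʃ] (rule 4); /i/ → [ə] (rule 2); /u/ → [ə] (rule 2); /e/ → [ə] (rule 2).
All other segments surface unchanged.

4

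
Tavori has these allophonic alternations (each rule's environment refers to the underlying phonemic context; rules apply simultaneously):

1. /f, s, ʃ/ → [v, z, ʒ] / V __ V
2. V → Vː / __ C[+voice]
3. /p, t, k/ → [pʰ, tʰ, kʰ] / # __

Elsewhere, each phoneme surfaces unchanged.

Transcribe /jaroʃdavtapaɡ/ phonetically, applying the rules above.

/j/ (word-initial): no rule targets it → [j].
/a/ meets the environment for rule 2 (before a voiced consonant) → [aː].
/r/ — not in any rule's target class → [r].
/o/ — between /r/ and /ʃ/; rule 2 does not apply here → [o].
/ʃ/ (between /o/ and /d/): rule 1 targets it, but not between two vowels → unchanged [ʃ].
/d/ (between /ʃ/ and /a/) is unaffected → [d].
/a/ (between /d/ and /v/) occurs before a voiced consonant → [aː] by rule 2.
/v/ — not in any rule's target class → [v].
/t/ (between /v/ and /a/): rule 3 targets it, but not word-initially → unchanged [t].
/a/ (between /t/ and /p/) fails the environment for rule 2, so it stays [a].
/p/ (between /a/ and /a/) fails the environment for rule 3, so it stays [p].
/a/ (between /p/ and /ɡ/): before a voiced consonant, so rule 2 applies → [aː].
/ɡ/ — not in any rule's target class → [ɡ].

[jaːroʃdaːvtapaːɡ]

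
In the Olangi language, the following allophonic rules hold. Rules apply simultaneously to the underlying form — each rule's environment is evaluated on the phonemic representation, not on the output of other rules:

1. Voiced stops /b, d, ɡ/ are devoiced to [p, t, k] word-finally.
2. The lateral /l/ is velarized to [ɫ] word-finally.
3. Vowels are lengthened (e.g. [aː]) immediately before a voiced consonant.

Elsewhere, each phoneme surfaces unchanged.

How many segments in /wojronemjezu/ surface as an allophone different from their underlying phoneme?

Segments that undergo a rule: /o/ → [oː] (rule 3); /o/ → [oː] (rule 3); /e/ → [eː] (rule 3); /e/ → [eː] (rule 3).
All other segments surface unchanged.

4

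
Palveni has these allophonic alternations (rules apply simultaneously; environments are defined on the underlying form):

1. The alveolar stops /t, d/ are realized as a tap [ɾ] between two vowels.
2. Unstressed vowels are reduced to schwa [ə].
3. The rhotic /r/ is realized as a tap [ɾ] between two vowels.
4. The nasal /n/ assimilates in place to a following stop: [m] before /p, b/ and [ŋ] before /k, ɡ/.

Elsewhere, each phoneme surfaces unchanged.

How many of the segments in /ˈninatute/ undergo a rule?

Segments that undergo a rule: /a/ → [ə] (rule 2); /t/ → [ɾ] (rule 1); /u/ → [ə] (rule 2); /t/ → [ɾ] (rule 1); /e/ → [ə] (rule 2).
All other segments surface unchanged.

5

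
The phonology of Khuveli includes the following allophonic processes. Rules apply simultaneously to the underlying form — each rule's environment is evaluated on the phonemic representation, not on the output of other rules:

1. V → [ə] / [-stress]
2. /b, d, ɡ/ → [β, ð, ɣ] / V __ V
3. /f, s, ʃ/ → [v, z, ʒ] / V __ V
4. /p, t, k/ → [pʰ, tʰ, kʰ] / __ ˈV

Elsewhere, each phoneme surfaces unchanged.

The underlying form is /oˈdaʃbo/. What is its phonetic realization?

/o/ — word-initial, in an unstressed syllable — surfaces as [ə] (rule 1).
Rule 2 applies to /d/ (between /o/ and /a/: between two vowels) → [ð].
/a/ (between /d/ and /ʃ/): rule 1 targets it, but not in an unstressed syllable → unchanged [a].
/ʃ/ (between /a/ and /b/) is in the target of rule 3 but the environment (between two vowels) is not met → [ʃ].
/b/ (between /ʃ/ and /o/) is in the target of rule 2 but the environment (between two vowels) is not met → [b].
/o/ (word-final): in an unstressed syllable, so rule 1 applies → [ə].

[əˈðaʃbə]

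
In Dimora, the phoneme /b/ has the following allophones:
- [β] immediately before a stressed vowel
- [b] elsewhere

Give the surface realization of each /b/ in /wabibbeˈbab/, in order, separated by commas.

Occurrence 1 (position 3): no conditioning environment matches → elsewhere allophone [b].
Occurrence 2 (position 5): no conditioning environment matches → elsewhere allophone [b].
Occurrence 3 (position 6): no conditioning environment matches → elsewhere allophone [b].
Occurrence 4 (position 8): immediately before a stressed vowel → [β].
Occurrence 5 (position 10): no conditioning environment matches → elsewhere allophone [b].

[b], [b], [b], [β], [b]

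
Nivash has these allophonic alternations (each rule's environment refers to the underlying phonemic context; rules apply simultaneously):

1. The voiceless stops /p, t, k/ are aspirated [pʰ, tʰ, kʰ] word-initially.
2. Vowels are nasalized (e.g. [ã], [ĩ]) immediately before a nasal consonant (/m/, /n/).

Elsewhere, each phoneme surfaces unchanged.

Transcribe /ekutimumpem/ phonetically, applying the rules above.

[ekutĩmũmpẽm]

/e/ (word-initial) is in the target of rule 2 but the environment (before a nasal consonant) is not met → [e].
/k/ (between /e/ and /u/) is in the target of rule 1 but the environment (word-initially) is not met → [k].
/u/ (between /k/ and /t/) is in the target of rule 2 but the environment (before a nasal consonant) is not met → [u].
/t/ (between /u/ and /i/) is in the target of rule 1 but the environment (word-initially) is not met → [t].
/i/ (between /t/ and /m/) occurs before a nasal consonant → [ĩ] by rule 2.
/u/ (between /m/ and /m/): before a nasal consonant, so rule 2 applies → [ũ].
/p/ — between /m/ and /e/; rule 1 does not apply here → [p].
/e/ meets the environment for rule 2 (before a nasal consonant) → [ẽ].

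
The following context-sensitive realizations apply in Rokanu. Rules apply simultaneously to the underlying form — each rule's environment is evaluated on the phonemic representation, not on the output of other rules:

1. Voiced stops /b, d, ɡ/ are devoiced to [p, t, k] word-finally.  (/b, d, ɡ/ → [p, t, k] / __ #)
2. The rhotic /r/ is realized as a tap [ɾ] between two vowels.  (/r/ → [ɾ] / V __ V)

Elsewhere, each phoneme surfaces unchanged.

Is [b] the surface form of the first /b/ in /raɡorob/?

No

Rule 1 applies to /b/ (word-final: word-finally) → [p].
The actual realization is [p], not [b].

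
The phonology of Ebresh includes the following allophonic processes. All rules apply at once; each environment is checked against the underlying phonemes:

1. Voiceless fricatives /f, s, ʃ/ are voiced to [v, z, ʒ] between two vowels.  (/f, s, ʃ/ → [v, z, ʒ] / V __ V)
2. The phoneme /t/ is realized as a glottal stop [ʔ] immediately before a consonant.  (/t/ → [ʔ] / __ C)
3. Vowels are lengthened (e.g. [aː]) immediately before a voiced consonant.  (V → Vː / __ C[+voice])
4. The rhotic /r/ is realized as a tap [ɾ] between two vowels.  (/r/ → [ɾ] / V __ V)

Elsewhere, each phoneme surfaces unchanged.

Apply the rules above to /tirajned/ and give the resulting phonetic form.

/t/ (word-initial) fails the environment for rule 2, so it stays [t].
/i/ (between /t/ and /r/): before a voiced consonant, so rule 3 applies → [iː].
/r/ (between /i/ and /a/): between two vowels, so rule 4 applies → [ɾ].
Rule 3 applies to /a/ (between /r/ and /j/: before a voiced consonant) → [aː].
/j/ — not in any rule's target class → [j].
/n/ (between /j/ and /e/): no rule targets it → [n].
/e/ — between /n/ and /d/, before a voiced consonant — surfaces as [eː] (rule 3).
/d/ (word-final): no rule targets it → [d].

[tiːɾaːjneːd]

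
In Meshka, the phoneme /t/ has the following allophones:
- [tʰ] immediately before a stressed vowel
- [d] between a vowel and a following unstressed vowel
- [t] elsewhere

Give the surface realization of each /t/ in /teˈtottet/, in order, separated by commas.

[t], [tʰ], [t], [t], [t]

Occurrence 1 (position 1): no conditioning environment matches → elsewhere allophone [t].
Occurrence 2 (position 3): immediately before a stressed vowel → [tʰ].
Occurrence 3 (position 5): no conditioning environment matches → elsewhere allophone [t].
Occurrence 4 (position 6): no conditioning environment matches → elsewhere allophone [t].
Occurrence 5 (position 8): no conditioning environment matches → elsewhere allophone [t].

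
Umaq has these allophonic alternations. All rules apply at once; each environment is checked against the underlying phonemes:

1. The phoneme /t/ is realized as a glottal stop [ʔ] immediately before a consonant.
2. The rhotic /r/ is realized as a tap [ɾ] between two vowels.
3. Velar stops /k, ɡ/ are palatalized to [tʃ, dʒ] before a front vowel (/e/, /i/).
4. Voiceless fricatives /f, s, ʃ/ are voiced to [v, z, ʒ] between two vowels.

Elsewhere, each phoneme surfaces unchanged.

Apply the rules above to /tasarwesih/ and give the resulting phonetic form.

/t/ (word-initial): rule 1 targets it, but not immediately before a consonant → unchanged [t].
/s/ — between /a/ and /a/, between two vowels — surfaces as [z] (rule 4).
/r/ — between /a/ and /w/; rule 2 does not apply here → [r].
/s/ — between /e/ and /i/, between two vowels — surfaces as [z] (rule 4).

[tazarwezih]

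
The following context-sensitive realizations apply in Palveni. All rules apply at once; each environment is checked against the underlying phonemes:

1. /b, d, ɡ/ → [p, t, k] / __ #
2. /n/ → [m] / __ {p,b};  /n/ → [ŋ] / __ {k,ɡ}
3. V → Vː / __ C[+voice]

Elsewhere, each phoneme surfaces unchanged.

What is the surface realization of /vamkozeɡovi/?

[vaːmkoːzeːɡoːvi]

/v/ (word-initial) is unaffected → [v].
/a/ (between /v/ and /m/): before a voiced consonant, so rule 3 applies → [aː].
/m/ (between /a/ and /k/): no rule targets it → [m].
/k/ stays [k].
/o/ meets the environment for rule 3 (before a voiced consonant) → [oː].
/z/ — not in any rule's target class → [z].
/e/ (between /z/ and /ɡ/): before a voiced consonant, so rule 3 applies → [eː].
/ɡ/ — between /e/ and /o/; rule 1 does not apply here → [ɡ].
/o/ (between /ɡ/ and /v/): before a voiced consonant, so rule 3 applies → [oː].
/v/ (between /o/ and /i/) is unaffected → [v].
/i/ — word-final; rule 3 does not apply here → [i].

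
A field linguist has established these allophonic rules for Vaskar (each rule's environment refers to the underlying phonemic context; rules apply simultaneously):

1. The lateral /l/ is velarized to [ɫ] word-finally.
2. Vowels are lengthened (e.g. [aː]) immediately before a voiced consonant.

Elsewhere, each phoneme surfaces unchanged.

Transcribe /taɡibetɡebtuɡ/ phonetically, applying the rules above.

/t/ (word-initial) is unaffected → [t].
Rule 2 applies to /a/ (between /t/ and /ɡ/: before a voiced consonant) → [aː].
/ɡ/ (between /a/ and /i/) is unaffected → [ɡ].
Rule 2 applies to /i/ (between /ɡ/ and /b/: before a voiced consonant) → [iː].
/b/ (between /i/ and /e/) is unaffected → [b].
/e/ (between /b/ and /t/) fails the environment for rule 2, so it stays [e].
/t/ stays [t].
/ɡ/ (between /t/ and /e/): no rule targets it → [ɡ].
/e/ (between /ɡ/ and /b/): before a voiced consonant, so rule 2 applies → [eː].
/b/ (between /e/ and /t/): no rule targets it → [b].
/t/ (between /b/ and /u/) is unaffected → [t].
/u/ (between /t/ and /ɡ/) occurs before a voiced consonant → [uː] by rule 2.
/ɡ/ (word-final): no rule targets it → [ɡ].

[taːɡiːbetɡeːbtuːɡ]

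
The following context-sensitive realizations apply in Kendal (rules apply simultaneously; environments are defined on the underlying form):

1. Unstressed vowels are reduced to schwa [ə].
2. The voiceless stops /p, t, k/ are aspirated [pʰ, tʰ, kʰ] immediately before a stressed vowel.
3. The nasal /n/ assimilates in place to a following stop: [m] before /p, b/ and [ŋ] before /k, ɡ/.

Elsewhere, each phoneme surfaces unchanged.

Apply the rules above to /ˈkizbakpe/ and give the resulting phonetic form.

[ˈkʰizbəkpə]

/k/ (word-initial): immediately before a stressed vowel, so rule 2 applies → [kʰ].
/i/ — between /k/ and /z/; rule 1 does not apply here → [i].
/z/ stays [z].
/b/ (between /z/ and /a/): no rule targets it → [b].
/a/ meets the environment for rule 1 (in an unstressed syllable) → [ə].
/k/ — between /a/ and /p/; rule 2 does not apply here → [k].
/p/ — between /k/ and /e/; rule 2 does not apply here → [p].
/e/ meets the environment for rule 1 (in an unstressed syllable) → [ə].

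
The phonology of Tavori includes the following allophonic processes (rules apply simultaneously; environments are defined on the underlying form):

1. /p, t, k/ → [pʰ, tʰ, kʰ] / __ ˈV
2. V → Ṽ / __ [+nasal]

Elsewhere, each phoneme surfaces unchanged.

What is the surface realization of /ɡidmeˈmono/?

/ɡ/ (word-initial): no rule targets it → [ɡ].
/i/ (between /ɡ/ and /d/): rule 2 targets it, but not before a nasal consonant → unchanged [i].
/d/ (between /i/ and /m/) is unaffected → [d].
/m/ (between /d/ and /e/) is unaffected → [m].
/e/ (between /m/ and /m/) occurs before a nasal consonant → [ẽ] by rule 2.
/m/ (between /e/ and /o/) is unaffected → [m].
/o/ meets the environment for rule 2 (before a nasal consonant) → [õ].
/n/ (between /o/ and /o/): no rule targets it → [n].
/o/ — word-final; rule 2 does not apply here → [o].

[ɡidmẽˈmõno]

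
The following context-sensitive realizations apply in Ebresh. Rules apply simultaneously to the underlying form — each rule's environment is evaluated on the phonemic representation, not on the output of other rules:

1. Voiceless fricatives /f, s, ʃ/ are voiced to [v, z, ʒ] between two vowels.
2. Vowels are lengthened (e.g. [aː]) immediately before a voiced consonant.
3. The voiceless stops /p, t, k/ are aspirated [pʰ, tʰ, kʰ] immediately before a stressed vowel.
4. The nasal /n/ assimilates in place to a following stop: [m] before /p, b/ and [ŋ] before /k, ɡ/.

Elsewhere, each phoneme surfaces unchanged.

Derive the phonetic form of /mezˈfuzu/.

/m/ (word-initial) is unaffected → [m].
/e/ meets the environment for rule 2 (before a voiced consonant) → [eː].
/z/ — not in any rule's target class → [z].
/f/ (between /z/ and /u/) is in the target of rule 1 but the environment (between two vowels) is not met → [f].
/u/ — between /f/ and /z/, before a voiced consonant — surfaces as [uː] (rule 2).
/z/ stays [z].
/u/ (word-final): rule 2 targets it, but not before a voiced consonant → unchanged [u].

[meːzˈfuːzu]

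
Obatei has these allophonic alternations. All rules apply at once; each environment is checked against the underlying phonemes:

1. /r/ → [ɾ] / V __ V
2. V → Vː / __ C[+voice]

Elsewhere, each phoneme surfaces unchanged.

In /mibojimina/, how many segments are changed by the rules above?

Segments that undergo a rule: /i/ → [iː] (rule 2); /o/ → [oː] (rule 2); /i/ → [iː] (rule 2); /i/ → [iː] (rule 2).
All other segments surface unchanged.

4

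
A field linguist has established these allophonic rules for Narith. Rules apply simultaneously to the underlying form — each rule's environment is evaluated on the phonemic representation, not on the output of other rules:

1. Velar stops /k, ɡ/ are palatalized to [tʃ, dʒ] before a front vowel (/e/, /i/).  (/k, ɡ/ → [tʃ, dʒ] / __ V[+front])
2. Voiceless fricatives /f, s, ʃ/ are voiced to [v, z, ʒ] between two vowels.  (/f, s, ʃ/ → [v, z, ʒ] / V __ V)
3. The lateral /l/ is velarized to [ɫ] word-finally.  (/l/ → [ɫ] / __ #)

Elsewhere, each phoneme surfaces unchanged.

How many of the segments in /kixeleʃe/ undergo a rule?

2

Segments that undergo a rule: /k/ → [tʃ] (rule 1); /ʃ/ → [ʒ] (rule 2).
All other segments surface unchanged.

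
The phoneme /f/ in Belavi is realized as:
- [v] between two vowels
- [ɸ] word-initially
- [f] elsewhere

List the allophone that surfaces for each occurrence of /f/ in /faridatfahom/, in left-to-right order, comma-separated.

Occurrence 1 (position 1): word-initially → [ɸ].
Occurrence 2 (position 8): no conditioning environment matches → elsewhere allophone [f].

[ɸ], [f]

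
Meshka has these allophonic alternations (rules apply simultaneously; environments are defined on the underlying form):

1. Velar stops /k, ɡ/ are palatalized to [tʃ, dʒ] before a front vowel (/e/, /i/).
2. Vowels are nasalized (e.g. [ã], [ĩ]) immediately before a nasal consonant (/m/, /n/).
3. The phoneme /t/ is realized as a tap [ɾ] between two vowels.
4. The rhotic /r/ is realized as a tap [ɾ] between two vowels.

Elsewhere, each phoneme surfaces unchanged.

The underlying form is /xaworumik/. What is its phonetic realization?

/x/ — not in any rule's target class → [x].
/a/ (between /x/ and /w/): rule 2 targets it, but not before a nasal consonant → unchanged [a].
/w/ — not in any rule's target class → [w].
/o/ (between /w/ and /r/): rule 2 targets it, but not before a nasal consonant → unchanged [o].
/r/ meets the environment for rule 4 (between two vowels) → [ɾ].
/u/ (between /r/ and /m/) occurs before a nasal consonant → [ũ] by rule 2.
/m/ stays [m].
/i/ (between /m/ and /k/): rule 2 targets it, but not before a nasal consonant → unchanged [i].
/k/ (word-final) fails the environment for rule 1, so it stays [k].

[xawoɾũmik]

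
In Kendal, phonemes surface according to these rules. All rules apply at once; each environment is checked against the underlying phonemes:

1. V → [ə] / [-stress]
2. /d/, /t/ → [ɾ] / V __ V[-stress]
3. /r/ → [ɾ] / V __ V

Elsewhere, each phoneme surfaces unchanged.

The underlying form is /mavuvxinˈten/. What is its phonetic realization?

/m/ (word-initial): no rule targets it → [m].
/a/ (between /m/ and /v/) occurs in an unstressed syllable → [ə] by rule 1.
/v/ — not in any rule's target class → [v].
/u/ meets the environment for rule 1 (in an unstressed syllable) → [ə].
/v/ (between /u/ and /x/): no rule targets it → [v].
/x/ (between /v/ and /i/) is unaffected → [x].
/i/ meets the environment for rule 1 (in an unstressed syllable) → [ə].
/n/ stays [n].
/t/ (between /n/ and /e/) fails the environment for rule 2, so it stays [t].
/e/ (between /t/ and /n/) is in the target of rule 1 but the environment (in an unstressed syllable) is not met → [e].
/n/ (word-final) is unaffected → [n].

[məvəvxənˈten]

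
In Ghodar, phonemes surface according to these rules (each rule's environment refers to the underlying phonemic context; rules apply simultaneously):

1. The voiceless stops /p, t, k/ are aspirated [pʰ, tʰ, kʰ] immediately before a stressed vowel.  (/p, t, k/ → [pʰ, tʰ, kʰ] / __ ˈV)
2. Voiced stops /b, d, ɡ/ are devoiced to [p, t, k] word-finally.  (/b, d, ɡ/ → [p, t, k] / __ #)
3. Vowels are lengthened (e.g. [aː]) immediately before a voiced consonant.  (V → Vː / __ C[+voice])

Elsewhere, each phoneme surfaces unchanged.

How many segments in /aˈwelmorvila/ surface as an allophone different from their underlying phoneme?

Segments that undergo a rule: /a/ → [aː] (rule 3); /e/ → [eː] (rule 3); /o/ → [oː] (rule 3); /i/ → [iː] (rule 3).
All other segments surface unchanged.

4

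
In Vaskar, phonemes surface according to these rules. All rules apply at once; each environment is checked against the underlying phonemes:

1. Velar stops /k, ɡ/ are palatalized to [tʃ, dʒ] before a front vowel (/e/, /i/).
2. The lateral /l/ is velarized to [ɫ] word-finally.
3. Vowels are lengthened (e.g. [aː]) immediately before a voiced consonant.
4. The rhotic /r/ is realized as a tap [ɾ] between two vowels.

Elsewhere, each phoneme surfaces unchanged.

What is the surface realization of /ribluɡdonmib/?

[riːbluːɡdoːnmiːb]

/r/ — word-initial; rule 4 does not apply here → [r].
/i/ — between /r/ and /b/, before a voiced consonant — surfaces as [iː] (rule 3).
/b/ (between /i/ and /l/) is unaffected → [b].
/l/ — between /b/ and /u/; rule 2 does not apply here → [l].
/u/ meets the environment for rule 3 (before a voiced consonant) → [uː].
/ɡ/ (between /u/ and /d/): rule 1 targets it, but not before a front vowel → unchanged [ɡ].
/d/ (between /ɡ/ and /o/): no rule targets it → [d].
/o/ — between /d/ and /n/, before a voiced consonant — surfaces as [oː] (rule 3).
/n/ — not in any rule's target class → [n].
/m/ (between /n/ and /i/) is unaffected → [m].
/i/ meets the environment for rule 3 (before a voiced consonant) → [iː].
/b/ (word-final): no rule targets it → [b].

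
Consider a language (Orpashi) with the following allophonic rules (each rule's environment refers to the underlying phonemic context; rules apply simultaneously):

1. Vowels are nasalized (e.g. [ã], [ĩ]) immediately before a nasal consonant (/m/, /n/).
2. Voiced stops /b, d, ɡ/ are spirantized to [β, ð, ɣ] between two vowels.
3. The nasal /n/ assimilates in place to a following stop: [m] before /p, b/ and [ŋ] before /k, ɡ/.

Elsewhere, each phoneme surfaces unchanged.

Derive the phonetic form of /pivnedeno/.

/i/ — between /p/ and /v/; rule 1 does not apply here → [i].
/n/ (between /v/ and /e/): rule 3 targets it, but not before a labial or velar stop → unchanged [n].
/e/ (between /n/ and /d/) is in the target of rule 1 but the environment (before a nasal consonant) is not met → [e].
/d/ meets the environment for rule 2 (between two vowels) → [ð].
/e/ (between /d/ and /n/) occurs before a nasal consonant → [ẽ] by rule 1.
/n/ (between /e/ and /o/): rule 3 targets it, but not before a labial or velar stop → unchanged [n].
/o/ (word-final): rule 1 targets it, but not before a nasal consonant → unchanged [o].

[pivneðẽno]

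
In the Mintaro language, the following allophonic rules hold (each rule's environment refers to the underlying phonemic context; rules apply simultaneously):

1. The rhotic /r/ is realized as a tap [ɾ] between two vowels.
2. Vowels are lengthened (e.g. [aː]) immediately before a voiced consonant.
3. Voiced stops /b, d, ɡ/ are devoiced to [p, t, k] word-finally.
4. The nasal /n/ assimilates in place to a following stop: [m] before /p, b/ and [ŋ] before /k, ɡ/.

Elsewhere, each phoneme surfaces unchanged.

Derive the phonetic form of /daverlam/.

[daːveːrlaːm]

/d/ (word-initial) fails the environment for rule 3, so it stays [d].
Rule 2 applies to /a/ (between /d/ and /v/: before a voiced consonant) → [aː].
/e/ (between /v/ and /r/): before a voiced consonant, so rule 2 applies → [eː].
/r/ — between /e/ and /l/; rule 1 does not apply here → [r].
/a/ meets the environment for rule 2 (before a voiced consonant) → [aː].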